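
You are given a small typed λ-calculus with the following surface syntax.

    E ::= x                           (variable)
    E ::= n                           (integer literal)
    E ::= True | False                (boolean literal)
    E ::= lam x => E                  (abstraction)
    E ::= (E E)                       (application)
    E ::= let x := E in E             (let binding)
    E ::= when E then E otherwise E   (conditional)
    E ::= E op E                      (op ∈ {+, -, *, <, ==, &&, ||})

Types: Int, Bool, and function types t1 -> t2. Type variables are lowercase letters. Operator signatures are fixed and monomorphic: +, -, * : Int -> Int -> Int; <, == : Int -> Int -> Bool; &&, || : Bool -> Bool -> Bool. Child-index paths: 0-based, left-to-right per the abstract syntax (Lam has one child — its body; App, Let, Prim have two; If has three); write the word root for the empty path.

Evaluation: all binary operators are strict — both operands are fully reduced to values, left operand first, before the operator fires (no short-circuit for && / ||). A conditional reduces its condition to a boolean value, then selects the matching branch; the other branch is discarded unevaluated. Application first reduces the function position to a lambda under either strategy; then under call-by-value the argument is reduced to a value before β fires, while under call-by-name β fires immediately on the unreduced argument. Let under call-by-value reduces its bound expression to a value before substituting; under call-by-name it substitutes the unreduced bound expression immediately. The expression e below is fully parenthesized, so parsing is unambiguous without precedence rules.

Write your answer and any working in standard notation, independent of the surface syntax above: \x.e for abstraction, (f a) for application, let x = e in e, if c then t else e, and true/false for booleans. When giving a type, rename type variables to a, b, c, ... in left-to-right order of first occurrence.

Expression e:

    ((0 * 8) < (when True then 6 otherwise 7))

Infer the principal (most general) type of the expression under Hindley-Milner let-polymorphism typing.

Working:
  unify Int ~ Int
  unify Int ~ Int
  unify Int ~ Int
  unify Bool ~ Bool
  unify Int ~ Int
  unify Int ~ Int

Answer: Bool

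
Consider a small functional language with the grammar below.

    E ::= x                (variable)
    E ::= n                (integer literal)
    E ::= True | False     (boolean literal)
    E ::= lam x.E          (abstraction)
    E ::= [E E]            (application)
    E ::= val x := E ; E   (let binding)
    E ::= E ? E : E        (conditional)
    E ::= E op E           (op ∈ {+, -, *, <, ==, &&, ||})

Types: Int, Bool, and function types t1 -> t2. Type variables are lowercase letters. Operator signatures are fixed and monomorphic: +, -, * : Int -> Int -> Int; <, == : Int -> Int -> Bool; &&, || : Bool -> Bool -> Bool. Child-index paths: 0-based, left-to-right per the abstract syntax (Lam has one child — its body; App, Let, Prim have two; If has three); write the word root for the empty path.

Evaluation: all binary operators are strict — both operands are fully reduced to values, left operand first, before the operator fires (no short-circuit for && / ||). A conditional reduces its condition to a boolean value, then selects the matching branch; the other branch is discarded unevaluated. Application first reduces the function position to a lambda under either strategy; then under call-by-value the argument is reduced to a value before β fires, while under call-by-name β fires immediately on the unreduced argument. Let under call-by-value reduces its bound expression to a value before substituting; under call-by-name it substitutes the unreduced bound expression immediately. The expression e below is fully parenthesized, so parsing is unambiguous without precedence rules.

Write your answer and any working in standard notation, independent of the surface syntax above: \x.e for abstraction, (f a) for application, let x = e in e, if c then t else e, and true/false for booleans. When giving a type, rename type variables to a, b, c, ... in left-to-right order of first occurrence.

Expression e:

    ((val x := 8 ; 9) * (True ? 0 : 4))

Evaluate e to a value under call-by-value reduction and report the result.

Trace:
step 0: ((let x = 8 in 9) * (if true then 0 else 4))
step 1: [let@0] (9 * (if true then 0 else 4))
step 2: [if@1] (9 * 0)
step 3: [delta@root] 0

Answer: 0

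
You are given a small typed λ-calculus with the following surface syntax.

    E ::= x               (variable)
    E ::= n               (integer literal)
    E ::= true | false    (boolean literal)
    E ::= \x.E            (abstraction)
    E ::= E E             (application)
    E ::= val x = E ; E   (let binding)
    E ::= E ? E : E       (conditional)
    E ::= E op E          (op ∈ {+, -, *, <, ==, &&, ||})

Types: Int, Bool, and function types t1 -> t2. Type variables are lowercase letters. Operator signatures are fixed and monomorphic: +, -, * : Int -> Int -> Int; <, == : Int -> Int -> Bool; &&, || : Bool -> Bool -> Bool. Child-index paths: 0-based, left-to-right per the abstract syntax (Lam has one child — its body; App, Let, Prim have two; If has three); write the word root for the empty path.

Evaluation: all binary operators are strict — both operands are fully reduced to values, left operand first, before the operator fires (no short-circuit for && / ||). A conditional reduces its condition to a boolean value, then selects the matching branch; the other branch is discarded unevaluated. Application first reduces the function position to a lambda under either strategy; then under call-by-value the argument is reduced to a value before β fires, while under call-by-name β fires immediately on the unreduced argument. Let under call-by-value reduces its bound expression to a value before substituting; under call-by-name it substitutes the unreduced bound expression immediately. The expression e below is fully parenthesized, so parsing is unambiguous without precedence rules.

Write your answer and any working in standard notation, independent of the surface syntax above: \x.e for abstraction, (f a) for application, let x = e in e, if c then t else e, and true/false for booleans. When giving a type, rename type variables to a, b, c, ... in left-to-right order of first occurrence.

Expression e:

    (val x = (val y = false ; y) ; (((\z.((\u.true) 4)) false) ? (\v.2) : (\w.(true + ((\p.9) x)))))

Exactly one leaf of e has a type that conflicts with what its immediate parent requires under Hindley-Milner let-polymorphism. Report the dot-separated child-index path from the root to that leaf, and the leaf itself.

Answer: 1.2.0.0 : true

Trace:
let y : Bool
y : Bool
let x : Bool
\u._ : b -> Bool
  unify b -> Bool ~ Int -> c
  unify b ~ Int
  unify Bool ~ c
_ _ : Bool
\z._ : a -> Bool
  unify a -> Bool ~ Bool -> d
  unify a ~ Bool
  unify Bool ~ d
_ _ : Bool
  unify Bool ~ Bool
\v._ : e -> Int
  unify Bool ~ Int
  FAIL: mismatch Bool ~ Int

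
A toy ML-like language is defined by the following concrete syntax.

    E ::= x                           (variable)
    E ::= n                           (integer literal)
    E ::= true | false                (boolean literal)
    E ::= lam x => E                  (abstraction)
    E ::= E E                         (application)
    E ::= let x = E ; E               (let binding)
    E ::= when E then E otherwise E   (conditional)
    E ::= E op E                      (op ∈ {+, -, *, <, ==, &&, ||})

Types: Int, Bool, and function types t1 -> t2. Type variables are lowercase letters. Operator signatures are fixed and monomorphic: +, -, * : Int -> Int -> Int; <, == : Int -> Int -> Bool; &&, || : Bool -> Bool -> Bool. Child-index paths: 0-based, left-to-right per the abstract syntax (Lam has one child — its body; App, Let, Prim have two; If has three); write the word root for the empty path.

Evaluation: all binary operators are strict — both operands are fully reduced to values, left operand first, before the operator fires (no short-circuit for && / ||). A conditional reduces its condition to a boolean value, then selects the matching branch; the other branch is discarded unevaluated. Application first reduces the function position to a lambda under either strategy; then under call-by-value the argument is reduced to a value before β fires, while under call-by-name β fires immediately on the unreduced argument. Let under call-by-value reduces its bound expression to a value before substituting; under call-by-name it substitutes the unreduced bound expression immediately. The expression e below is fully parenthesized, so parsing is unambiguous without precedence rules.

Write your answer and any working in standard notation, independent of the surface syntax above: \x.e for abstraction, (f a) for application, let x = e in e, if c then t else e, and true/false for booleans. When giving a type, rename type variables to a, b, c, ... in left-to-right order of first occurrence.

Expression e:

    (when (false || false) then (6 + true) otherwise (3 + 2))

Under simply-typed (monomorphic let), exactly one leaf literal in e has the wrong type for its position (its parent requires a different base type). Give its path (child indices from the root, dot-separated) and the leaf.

Answer: 1.1 : true

Derivation:
  unify Bool ~ Bool
  unify Bool ~ Bool
  unify Bool ~ Bool
  unify Int ~ Int
  unify Bool ~ Int
  FAIL: mismatch Bool ~ Int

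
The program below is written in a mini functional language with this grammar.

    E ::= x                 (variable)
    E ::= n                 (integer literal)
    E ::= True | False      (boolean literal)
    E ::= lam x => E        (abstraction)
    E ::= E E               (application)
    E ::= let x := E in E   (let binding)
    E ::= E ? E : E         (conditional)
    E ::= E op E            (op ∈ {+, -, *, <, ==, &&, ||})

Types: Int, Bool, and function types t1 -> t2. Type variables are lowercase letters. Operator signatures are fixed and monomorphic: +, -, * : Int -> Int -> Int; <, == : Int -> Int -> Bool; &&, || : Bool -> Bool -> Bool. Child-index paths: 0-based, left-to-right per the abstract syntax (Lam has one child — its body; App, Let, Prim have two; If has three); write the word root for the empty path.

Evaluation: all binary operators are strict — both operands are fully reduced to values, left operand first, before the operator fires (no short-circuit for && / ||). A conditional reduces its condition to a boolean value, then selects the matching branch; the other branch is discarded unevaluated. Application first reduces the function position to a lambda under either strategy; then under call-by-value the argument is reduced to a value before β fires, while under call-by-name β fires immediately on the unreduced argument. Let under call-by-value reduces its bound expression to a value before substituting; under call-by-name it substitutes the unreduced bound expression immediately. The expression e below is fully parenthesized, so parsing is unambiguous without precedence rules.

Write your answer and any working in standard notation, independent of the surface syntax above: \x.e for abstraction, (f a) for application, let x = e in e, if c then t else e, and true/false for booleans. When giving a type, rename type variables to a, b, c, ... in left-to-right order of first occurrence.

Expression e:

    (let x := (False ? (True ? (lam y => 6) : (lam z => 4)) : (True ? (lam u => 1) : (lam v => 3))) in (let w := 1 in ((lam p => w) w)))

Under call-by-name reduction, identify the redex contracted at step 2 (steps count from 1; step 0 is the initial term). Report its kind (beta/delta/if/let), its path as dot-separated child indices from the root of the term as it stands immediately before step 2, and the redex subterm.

Working:
step 0: (let x = (if false then (if true then (\y.6) else (\z.4)) else (if true then (\u.1) else (\v.3))) in (let w = 1 in ((\p.w) w)))
step 1: [let@root] (let w = 1 in ((\p.w) w))
step 2: [let@root] ((\p.1) 1)

Answer: let at root : (let w = 1 in ((\p.w) w))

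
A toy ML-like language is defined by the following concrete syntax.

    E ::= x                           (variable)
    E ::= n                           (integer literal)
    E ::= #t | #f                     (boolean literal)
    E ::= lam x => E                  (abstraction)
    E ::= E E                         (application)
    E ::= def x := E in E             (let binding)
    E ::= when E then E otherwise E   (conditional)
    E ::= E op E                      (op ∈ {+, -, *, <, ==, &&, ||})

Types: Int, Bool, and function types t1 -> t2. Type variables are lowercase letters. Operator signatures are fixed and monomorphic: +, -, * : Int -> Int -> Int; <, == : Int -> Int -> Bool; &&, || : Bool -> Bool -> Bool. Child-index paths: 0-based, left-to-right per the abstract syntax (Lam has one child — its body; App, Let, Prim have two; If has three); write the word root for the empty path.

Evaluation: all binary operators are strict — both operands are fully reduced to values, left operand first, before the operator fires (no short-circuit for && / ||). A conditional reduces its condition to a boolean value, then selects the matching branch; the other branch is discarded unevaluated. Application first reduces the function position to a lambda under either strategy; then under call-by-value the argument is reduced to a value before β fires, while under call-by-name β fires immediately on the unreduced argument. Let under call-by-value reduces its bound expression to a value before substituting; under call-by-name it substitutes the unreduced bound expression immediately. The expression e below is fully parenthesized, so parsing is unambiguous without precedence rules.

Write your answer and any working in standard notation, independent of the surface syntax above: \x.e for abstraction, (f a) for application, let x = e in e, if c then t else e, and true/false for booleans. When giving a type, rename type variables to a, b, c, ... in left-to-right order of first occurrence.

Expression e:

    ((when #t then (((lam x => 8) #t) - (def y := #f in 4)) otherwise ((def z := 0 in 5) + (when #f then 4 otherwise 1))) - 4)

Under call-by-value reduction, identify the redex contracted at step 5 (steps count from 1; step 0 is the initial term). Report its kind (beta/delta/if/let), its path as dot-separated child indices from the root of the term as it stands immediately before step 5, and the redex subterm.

Answer: delta at root : (4 - 4)

Derivation:
step 0: ((if true then (((\x.8) true) - (let y = false in 4)) else ((let z = 0 in 5) + (if false then 4 else 1))) - 4)
step 1: [if@0] ((((\x.8) true) - (let y = false in 4)) - 4)
step 2: [beta@0.0] ((8 - (let y = false in 4)) - 4)
step 3: [let@0.1] ((8 - 4) - 4)
step 4: [delta@0] (4 - 4)
step 5: [delta@root] 0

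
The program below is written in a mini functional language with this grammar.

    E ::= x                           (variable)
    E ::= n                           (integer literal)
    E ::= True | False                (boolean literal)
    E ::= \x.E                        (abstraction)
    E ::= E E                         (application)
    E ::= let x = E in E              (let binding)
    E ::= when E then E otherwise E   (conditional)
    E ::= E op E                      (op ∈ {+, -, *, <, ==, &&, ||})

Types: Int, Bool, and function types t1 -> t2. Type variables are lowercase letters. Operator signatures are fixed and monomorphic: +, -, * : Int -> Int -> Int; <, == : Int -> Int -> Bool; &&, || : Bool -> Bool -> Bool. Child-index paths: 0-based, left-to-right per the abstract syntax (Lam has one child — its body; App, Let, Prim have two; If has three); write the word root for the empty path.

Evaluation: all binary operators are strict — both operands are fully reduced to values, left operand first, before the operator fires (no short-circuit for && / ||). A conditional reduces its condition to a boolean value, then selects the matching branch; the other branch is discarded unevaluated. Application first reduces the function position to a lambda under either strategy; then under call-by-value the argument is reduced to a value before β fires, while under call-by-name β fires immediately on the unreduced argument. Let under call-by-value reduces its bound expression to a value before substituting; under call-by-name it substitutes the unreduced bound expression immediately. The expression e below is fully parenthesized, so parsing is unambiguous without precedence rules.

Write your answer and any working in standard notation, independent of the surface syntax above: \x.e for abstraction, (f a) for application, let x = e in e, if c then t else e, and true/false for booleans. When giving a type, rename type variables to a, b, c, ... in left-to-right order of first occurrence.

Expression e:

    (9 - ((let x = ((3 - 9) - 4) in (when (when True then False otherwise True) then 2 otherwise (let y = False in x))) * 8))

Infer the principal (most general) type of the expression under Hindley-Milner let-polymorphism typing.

Working:
  unify Int ~ Int
  unify Int ~ Int
  unify Int ~ Int
  unify Int ~ Int
  unify Int ~ Int
let x : Int
  unify Bool ~ Bool
  unify Bool ~ Bool
  unify Bool ~ Bool
let y : Bool
x : Int
  unify Int ~ Int
  unify Int ~ Int
  unify Int ~ Int
  unify Int ~ Int

Answer: Int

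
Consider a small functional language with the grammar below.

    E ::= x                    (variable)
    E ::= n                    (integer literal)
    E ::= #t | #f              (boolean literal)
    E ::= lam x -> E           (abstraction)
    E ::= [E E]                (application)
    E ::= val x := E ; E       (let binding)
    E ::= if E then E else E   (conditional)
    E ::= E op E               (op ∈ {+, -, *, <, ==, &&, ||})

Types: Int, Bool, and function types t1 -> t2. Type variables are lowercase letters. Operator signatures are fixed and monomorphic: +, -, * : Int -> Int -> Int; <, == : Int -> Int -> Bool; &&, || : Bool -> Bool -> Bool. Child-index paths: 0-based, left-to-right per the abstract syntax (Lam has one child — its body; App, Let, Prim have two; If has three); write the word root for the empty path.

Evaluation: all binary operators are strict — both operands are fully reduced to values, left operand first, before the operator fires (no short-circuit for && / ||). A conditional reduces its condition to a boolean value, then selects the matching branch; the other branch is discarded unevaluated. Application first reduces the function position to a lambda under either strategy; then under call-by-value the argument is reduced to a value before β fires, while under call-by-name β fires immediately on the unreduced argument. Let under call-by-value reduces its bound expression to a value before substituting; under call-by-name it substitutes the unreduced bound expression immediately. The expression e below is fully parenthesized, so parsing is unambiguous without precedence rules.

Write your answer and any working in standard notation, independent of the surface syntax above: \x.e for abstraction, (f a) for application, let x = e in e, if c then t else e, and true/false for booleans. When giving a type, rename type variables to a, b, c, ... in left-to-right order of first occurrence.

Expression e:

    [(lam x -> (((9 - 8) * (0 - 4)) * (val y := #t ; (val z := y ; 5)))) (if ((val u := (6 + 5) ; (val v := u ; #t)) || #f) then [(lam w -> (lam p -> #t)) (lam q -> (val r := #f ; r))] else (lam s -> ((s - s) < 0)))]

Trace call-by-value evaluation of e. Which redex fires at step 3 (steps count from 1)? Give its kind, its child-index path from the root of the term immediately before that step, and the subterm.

Derivation:
step 0: ((\x.(((9 - 8) * (0 - 4)) * (let y = true in (let z = y in 5)))) (if ((let u = (6 + 5) in (let v = u in true)) || false) then ((\w.(\p.true)) (\q.(let r = false in r))) else (\s.((s - s) < 0))))
step 1: [delta@1.0.0.0] ((\x.(((9 - 8) * (0 - 4)) * (let y = true in (let z = y in 5)))) (if ((let u = 11 in (let v = u in true)) || false) then ((\w.(\p.true)) (\q.(let r = false in r))) else (\s.((s - s) < 0))))
step 2: [let@1.0.0] ((\x.(((9 - 8) * (0 - 4)) * (let y = true in (let z = y in 5)))) (if ((let v = 11 in true) || false) then ((\w.(\p.true)) (\q.(let r = false in r))) else (\s.((s - s) < 0))))
step 3: [let@1.0.0] ((\x.(((9 - 8) * (0 - 4)) * (let y = true in (let z = y in 5)))) (if (true || false) then ((\w.(\p.true)) (\q.(let r = false in r))) else (\s.((s - s) < 0))))

Answer: let at 1.0.0 : (let v = 11 in true)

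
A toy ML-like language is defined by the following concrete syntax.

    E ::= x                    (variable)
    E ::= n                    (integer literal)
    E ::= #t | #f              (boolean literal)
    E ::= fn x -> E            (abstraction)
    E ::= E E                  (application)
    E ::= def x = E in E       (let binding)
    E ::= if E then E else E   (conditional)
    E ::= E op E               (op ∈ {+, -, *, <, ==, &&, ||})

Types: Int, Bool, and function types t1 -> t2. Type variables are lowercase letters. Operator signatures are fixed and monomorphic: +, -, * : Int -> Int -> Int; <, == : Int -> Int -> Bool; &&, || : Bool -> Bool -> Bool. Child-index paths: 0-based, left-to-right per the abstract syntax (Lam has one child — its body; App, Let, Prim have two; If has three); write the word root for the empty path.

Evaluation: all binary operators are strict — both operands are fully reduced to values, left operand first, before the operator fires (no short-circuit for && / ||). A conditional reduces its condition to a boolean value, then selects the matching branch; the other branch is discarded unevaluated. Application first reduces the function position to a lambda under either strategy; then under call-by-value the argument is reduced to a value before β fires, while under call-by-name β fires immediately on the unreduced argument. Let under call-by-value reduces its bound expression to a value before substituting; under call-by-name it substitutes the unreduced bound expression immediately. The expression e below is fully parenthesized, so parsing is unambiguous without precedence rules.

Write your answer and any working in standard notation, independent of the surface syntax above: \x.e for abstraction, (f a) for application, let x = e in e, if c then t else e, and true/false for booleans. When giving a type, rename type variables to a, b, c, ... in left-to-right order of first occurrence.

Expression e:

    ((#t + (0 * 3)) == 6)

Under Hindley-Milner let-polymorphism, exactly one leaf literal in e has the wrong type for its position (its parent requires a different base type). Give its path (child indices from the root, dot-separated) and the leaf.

Derivation:
  unify Bool ~ Int
  FAIL: mismatch Bool ~ Int

Answer: 0.0 : true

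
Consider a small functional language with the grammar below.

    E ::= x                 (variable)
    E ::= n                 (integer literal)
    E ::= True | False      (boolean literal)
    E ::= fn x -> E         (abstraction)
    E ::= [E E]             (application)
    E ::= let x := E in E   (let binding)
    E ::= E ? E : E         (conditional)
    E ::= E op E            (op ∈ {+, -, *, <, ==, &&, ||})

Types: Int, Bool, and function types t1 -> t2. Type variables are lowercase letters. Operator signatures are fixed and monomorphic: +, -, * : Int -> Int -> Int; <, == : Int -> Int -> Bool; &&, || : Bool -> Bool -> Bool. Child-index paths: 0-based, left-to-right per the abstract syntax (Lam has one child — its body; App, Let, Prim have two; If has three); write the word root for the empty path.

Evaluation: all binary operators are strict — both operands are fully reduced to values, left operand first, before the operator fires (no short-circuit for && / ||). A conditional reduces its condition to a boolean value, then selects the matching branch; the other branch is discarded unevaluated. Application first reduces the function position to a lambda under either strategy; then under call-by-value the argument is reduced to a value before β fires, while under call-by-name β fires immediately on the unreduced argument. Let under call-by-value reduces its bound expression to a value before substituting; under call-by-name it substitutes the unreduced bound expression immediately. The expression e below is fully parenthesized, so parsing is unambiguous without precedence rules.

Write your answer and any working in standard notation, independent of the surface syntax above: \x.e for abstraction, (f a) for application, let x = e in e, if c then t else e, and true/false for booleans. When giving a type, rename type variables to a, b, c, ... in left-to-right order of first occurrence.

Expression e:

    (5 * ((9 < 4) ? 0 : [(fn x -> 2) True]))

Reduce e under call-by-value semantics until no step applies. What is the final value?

Answer: 10

Working:
step 0: (5 * (if (9 < 4) then 0 else ((\x.2) true)))
step 1: [delta@1.0] (5 * (if false then 0 else ((\x.2) true)))
step 2: [if@1] (5 * ((\x.2) true))
step 3: [beta@1] (5 * 2)
step 4: [delta@root] 10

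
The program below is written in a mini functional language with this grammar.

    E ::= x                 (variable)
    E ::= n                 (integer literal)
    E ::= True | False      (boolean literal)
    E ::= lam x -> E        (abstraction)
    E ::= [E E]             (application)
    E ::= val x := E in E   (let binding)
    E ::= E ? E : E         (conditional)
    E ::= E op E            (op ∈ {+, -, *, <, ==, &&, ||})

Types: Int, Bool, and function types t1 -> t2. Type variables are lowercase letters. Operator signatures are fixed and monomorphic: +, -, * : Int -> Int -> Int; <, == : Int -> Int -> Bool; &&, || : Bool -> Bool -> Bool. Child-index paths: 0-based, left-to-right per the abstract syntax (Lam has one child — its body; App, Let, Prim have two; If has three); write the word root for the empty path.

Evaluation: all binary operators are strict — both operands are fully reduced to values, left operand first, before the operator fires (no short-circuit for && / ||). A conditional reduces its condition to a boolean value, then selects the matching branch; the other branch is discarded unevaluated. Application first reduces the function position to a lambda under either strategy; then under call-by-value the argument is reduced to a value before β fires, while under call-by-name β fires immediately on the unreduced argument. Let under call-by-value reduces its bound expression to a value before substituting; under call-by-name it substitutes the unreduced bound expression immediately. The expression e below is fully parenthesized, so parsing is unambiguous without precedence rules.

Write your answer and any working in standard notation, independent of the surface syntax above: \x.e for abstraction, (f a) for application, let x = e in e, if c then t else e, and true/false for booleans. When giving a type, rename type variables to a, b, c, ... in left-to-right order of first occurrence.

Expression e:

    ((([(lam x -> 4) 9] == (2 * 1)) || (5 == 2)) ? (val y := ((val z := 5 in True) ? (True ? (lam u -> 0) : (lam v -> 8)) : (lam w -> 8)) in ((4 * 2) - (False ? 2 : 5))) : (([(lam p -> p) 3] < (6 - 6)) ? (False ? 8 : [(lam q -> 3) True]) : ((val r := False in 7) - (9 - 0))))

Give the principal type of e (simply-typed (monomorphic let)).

Working:
\x._ : a -> Int
  unify a -> Int ~ Int -> b
  unify a ~ Int
  unify Int ~ b
_ _ : Int
  unify Int ~ Int
  unify Int ~ Int
  unify Int ~ Int
  unify Int ~ Int
  unify Bool ~ Bool
  unify Int ~ Int
  unify Int ~ Int
  unify Bool ~ Bool
  unify Bool ~ Bool
let z : Int
  unify Bool ~ Bool
  unify Bool ~ Bool
\u._ : c -> Int
\v._ : d -> Int
  unify c -> Int ~ d -> Int
  unify c ~ d
  unify Int ~ Int
\w._ : e -> Int
  unify d -> Int ~ e -> Int
  unify d ~ e
  unify Int ~ Int
let y : e -> Int
  unify Int ~ Int
  unify Int ~ Int
  unify Int ~ Int
  unify Bool ~ Bool
  unify Int ~ Int
  unify Int ~ Int
p : f
\p._ : f -> f
  unify f -> f ~ Int -> g
  unify f ~ Int
  unify Int ~ g
_ _ : Int
  unify Int ~ Int
  unify Int ~ Int
  unify Int ~ Int
  unify Int ~ Int
  unify Bool ~ Bool
  unify Bool ~ Bool
\q._ : h -> Int
  unify h -> Int ~ Bool -> i
  unify h ~ Bool
  unify Int ~ i
_ _ : Int
  unify Int ~ Int
let r : Bool
  unify Int ~ Int
  unify Int ~ Int
  unify Int ~ Int
  unify Int ~ Int
  unify Int ~ Int
  unify Int ~ Int

Answer: Int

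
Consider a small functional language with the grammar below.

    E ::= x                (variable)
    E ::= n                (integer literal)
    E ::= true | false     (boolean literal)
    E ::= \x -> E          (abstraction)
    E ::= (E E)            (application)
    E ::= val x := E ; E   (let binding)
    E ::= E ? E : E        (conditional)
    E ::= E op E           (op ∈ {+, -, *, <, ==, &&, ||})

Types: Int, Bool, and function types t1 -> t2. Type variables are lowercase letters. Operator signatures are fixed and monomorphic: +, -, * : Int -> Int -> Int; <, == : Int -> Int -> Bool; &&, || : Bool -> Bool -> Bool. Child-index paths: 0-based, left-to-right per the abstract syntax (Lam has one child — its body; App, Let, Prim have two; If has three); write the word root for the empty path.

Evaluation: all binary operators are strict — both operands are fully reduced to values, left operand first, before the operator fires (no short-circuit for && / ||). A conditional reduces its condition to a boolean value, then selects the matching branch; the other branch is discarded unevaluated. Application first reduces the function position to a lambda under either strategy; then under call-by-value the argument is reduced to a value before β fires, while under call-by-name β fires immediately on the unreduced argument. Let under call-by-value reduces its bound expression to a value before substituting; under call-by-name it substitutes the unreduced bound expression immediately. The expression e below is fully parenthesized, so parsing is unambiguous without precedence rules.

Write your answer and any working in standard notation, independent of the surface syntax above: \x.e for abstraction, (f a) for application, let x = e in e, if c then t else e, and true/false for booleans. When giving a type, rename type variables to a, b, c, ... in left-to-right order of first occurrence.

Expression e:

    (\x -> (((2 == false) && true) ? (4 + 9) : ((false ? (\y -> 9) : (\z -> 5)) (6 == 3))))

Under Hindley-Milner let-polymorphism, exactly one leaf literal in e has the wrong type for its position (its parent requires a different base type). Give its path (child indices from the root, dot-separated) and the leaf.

Answer: 0.0.0.1 : false

Derivation:
  unify Int ~ Int
  unify Bool ~ Int
  FAIL: mismatch Bool ~ Int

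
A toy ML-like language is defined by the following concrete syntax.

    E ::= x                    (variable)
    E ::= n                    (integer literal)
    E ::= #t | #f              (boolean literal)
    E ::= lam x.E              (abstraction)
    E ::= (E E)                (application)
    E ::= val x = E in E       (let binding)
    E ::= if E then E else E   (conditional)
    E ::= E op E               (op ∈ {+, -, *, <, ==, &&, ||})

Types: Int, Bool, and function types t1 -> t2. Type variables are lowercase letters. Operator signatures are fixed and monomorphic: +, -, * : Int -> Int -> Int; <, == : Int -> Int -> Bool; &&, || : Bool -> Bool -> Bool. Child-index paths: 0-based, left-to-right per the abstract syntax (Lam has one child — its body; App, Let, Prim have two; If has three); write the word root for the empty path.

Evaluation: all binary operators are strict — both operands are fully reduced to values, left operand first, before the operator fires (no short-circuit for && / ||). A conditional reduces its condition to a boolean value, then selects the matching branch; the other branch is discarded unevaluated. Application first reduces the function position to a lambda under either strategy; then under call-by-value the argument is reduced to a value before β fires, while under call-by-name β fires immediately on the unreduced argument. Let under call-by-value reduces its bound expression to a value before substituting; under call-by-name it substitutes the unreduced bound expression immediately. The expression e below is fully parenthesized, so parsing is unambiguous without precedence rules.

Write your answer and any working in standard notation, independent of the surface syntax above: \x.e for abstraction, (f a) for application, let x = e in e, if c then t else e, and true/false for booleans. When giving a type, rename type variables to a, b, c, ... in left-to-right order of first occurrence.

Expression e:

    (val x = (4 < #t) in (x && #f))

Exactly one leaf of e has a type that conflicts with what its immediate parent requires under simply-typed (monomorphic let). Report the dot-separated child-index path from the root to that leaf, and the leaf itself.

Answer: 0.1 : true

Working:
  unify Int ~ Int
  unify Bool ~ Int
  FAIL: mismatch Bool ~ Int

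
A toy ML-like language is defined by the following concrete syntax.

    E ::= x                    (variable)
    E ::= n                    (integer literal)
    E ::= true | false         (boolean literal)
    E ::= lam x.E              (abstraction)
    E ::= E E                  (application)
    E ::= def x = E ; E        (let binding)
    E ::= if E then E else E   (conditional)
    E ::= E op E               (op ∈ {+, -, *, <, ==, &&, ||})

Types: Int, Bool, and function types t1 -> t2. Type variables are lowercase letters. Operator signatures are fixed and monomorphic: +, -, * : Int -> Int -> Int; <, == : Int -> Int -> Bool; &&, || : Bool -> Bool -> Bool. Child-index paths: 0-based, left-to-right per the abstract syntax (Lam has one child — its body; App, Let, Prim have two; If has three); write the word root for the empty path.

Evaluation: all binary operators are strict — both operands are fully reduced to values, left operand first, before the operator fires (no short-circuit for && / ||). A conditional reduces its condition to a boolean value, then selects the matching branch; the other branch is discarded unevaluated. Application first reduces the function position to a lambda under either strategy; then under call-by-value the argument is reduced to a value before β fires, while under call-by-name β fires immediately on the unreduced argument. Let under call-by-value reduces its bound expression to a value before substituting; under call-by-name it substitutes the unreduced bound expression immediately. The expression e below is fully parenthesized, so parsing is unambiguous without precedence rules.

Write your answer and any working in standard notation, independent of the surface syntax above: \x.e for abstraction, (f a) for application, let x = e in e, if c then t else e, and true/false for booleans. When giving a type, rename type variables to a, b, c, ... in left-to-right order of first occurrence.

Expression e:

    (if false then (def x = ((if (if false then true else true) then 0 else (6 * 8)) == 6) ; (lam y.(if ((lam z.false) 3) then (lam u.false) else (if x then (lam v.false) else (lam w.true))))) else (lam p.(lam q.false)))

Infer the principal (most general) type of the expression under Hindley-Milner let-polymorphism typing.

Answer: a -> b -> Bool

Trace:
  unify Bool ~ Bool
  unify Bool ~ Bool
  unify Bool ~ Bool
  unify Bool ~ Bool
  unify Int ~ Int
  unify Int ~ Int
  unify Int ~ Int
  unify Int ~ Int
  unify Int ~ Int
let x : Bool
\z._ : b -> Bool
  unify b -> Bool ~ Int -> c
  unify b ~ Int
  unify Bool ~ c
_ _ : Bool
  unify Bool ~ Bool
\u._ : d -> Bool
x : Bool
  unify Bool ~ Bool
\v._ : e -> Bool
\w._ : f -> Bool
  unify e -> Bool ~ f -> Bool
  unify e ~ f
  unify Bool ~ Bool
  unify d -> Bool ~ f -> Bool
  unify d ~ f
  unify Bool ~ Bool
\y._ : a -> f -> Bool
\q._ : h -> Bool
\p._ : g -> h -> Bool
  unify a -> f -> Bool ~ g -> h -> Bool
  unify a ~ g
  unify f -> Bool ~ h -> Bool
  unify f ~ h
  unify Bool ~ Bool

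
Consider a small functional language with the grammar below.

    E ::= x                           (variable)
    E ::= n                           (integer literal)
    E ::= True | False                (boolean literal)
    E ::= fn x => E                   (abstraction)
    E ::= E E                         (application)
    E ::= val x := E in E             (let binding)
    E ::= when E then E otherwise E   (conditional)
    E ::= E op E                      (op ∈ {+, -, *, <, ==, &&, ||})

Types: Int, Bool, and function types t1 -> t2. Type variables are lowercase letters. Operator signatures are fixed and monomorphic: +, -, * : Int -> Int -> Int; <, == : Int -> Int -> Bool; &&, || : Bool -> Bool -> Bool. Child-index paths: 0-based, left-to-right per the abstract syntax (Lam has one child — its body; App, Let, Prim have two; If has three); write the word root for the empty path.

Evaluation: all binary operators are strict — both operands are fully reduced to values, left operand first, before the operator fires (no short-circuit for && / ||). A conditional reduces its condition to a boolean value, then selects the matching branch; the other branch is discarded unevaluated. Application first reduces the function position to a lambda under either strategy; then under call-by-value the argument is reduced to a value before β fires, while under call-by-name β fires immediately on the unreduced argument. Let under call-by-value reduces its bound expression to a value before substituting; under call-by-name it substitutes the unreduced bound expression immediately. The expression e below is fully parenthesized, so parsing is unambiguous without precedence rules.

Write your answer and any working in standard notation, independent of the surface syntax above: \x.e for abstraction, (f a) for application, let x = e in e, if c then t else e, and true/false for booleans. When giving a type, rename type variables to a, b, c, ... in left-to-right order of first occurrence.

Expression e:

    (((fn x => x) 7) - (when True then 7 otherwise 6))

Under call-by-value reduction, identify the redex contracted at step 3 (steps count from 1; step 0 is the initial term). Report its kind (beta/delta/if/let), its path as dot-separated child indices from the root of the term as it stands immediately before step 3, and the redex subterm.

Working:
step 0: (((\x.x) 7) - (if true then 7 else 6))
step 1: [beta@0] (7 - (if true then 7 else 6))
step 2: [if@1] (7 - 7)
step 3: [delta@root] 0

Answer: delta at root : (7 - 7)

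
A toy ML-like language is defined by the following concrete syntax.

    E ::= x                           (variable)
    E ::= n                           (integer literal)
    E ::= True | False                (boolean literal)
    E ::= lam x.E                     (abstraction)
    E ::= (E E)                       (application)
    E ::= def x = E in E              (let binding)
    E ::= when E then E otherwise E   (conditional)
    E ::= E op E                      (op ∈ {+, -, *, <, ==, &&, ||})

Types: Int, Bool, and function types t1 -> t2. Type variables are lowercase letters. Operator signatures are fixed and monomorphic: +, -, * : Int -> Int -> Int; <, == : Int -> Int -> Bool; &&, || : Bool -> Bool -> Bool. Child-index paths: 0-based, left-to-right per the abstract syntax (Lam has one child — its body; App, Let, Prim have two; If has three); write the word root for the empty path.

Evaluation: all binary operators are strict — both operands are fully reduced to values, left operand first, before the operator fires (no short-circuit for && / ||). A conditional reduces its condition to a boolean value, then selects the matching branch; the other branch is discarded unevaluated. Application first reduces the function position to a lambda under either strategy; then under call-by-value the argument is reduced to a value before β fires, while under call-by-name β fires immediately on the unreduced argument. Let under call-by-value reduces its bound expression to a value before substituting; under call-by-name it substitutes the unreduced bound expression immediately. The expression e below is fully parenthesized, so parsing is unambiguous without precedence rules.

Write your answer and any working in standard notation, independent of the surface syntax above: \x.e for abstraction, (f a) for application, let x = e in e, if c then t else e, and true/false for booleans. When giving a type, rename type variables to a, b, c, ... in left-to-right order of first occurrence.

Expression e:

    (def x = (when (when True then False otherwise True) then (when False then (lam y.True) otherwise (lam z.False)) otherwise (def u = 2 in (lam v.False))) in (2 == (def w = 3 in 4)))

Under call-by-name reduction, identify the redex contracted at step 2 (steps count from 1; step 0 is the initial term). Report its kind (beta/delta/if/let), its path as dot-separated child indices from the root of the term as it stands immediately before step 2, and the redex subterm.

Derivation:
step 0: (let x = (if (if true then false else true) then (if false then (\y.true) else (\z.false)) else (let u = 2 in (\v.false))) in (2 == (let w = 3 in 4)))
step 1: [let@root] (2 == (let w = 3 in 4))
step 2: [let@1] (2 == 4)

Answer: let at 1 : (let w = 3 in 4)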